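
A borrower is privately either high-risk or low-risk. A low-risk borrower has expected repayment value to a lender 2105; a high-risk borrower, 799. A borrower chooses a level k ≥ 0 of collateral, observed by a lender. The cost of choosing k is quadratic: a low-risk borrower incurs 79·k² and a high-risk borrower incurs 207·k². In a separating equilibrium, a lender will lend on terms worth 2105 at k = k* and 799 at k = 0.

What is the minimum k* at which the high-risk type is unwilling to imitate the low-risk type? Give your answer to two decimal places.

The high-risk type at k = 0 receives 799; imitating at k* yields 2105 − 207·k*².
Indifference: 799 = 2105 − 207·k*², so k*² = (2105 − 799) / 207 ≈ 6.3092.
k* = √6.3092 ≈ 2.51.

2.51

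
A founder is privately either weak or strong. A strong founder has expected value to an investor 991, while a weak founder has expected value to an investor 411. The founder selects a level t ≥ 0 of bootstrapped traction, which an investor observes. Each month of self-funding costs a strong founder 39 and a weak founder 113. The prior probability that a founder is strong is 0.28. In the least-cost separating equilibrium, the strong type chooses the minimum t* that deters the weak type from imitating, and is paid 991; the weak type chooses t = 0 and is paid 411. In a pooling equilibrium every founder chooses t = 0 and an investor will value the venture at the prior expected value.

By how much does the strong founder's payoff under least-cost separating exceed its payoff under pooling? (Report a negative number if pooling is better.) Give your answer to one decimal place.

Least-cost separating signal: t* solves 411 = 991 − 113·t*, so t* = (991 − 411)/113 ≈ 5.1327.
Strong type's separating payoff: 991 − 39 × t* = 991 − 39 × (991 − 411)/113 = 991 − 22620/113 ≈ 790.823.
Pooling payoff: 0.28 × 991 + 0.72 × 411 = 573.4.
Difference: 790.823 − 573.4 = 217.423, i.e. 217.4 to one decimal place.
The strong type prefers to separate.

217.4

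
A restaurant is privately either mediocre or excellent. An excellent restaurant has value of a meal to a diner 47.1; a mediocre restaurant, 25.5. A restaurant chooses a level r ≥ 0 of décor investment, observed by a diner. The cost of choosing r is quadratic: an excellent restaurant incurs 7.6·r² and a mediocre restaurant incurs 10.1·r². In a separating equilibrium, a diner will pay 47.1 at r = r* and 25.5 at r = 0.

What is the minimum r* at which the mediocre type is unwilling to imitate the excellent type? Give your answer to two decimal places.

1.46

The mediocre type at r = 0 receives 25.5; imitating at r* yields 47.1 − 10.1·r*².
Indifference: 25.5 = 47.1 − 10.1·r*², so r*² = (47.1 − 25.5) / 10.1 ≈ 2.1386.
r* = √2.1386 ≈ 1.46.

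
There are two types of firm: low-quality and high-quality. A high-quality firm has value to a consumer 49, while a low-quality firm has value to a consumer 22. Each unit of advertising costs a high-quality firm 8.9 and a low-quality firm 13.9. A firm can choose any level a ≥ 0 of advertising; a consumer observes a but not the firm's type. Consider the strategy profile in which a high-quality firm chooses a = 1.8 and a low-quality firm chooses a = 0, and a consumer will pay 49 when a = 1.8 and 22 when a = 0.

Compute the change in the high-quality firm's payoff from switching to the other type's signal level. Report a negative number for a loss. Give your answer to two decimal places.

Playing a = 1.8 the high-quality firm receives 49 − 8.9 × 1.8 = 32.98.
Deviating to a = 0 yields 22 instead.
Gain from deviating: 22 − 32.98 = -10.98.
The gain is negative, so the high-quality type's incentive-compatibility constraint is satisfied.

-10.98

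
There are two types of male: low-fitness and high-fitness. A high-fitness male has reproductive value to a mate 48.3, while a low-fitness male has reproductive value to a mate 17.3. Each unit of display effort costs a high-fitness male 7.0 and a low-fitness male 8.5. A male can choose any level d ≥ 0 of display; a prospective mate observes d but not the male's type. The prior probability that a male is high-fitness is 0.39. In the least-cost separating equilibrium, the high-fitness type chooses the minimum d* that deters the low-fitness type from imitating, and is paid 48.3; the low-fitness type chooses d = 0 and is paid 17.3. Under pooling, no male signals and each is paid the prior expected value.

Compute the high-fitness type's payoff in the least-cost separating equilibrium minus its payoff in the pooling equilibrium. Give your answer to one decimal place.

Least-cost separating signal: d* solves 17.3 = 48.3 − 8.5·d*, so d* = (48.3 − 17.3)/8.5 ≈ 3.6471.
High-fitness type's separating payoff: 48.3 − 7.0 × d* = 48.3 − 7.0 × (48.3 − 17.3)/8.5 = 48.3 − 217/8.5 ≈ 22.771.
Pooling payoff: 0.39 × 48.3 + 0.61 × 17.3 = 29.39.
Difference: 22.771 − 29.39 = -6.619, i.e. -6.6 to one decimal place.
The high-fitness type would prefer the pooling outcome.

-6.6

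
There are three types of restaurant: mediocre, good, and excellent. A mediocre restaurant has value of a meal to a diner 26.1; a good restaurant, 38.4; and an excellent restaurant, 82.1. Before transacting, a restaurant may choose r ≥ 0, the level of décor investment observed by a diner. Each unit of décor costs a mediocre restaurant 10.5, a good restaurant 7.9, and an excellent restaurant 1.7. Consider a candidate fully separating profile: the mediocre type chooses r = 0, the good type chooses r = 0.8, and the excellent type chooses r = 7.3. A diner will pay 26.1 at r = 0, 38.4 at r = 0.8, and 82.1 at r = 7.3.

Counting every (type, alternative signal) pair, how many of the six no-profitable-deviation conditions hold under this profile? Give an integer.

Mediocre (own payoff 26.1): to r=0.8 gives 38.4 − 10.5×0.8 = 30 → profitable ✗; to r=7.3 gives 82.1 − 10.5×7.3 = 5.45 → no gain ✓.
Excellent (own payoff 82.1 − 1.7×7.3 = 69.69): to r=0 gives 26.1 → no gain ✓; to r=0.8 gives 38.4 − 1.7×0.8 = 37.04 → no gain ✓.
Good (own payoff 38.4 − 7.9×0.8 = 32.08): to r=0 gives 26.1 → no gain ✓; to r=7.3 gives 82.1 − 7.9×7.3 = 24.43 → no gain ✓.
5 of the 6 constraints hold; not an equilibrium.

5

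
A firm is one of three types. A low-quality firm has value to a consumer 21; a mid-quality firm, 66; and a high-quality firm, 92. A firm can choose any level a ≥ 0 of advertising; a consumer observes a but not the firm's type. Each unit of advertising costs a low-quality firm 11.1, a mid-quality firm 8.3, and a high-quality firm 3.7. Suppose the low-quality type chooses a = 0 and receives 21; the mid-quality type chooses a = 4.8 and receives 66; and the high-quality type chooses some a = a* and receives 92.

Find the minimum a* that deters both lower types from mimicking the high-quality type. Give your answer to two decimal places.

Low-quality type (on-path payoff 21) won't mimic when 21 ≥ 92 − 11.1·a*, i.e. a* ≥ 6.40.
Mid-quality type (on-path payoff 66 − 8.3×4.8 = 26.16) won't mimic when 26.16 ≥ 92 − 8.3·a*, i.e. a* ≥ 7.93.
Both must hold, so a* = max(6.40, 7.93) = 7.93. The mid-quality type's constraint binds.

7.93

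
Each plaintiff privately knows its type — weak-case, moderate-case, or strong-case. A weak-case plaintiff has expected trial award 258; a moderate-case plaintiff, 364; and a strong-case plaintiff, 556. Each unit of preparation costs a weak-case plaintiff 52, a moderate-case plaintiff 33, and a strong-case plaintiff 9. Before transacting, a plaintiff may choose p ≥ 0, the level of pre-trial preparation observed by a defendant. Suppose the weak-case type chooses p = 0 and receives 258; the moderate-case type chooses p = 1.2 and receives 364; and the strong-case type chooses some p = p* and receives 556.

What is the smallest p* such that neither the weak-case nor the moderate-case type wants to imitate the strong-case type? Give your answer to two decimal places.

Moderate-case type (on-path payoff 364 − 33×1.2 = 324.4) won't mimic when 324.4 ≥ 556 − 33·p*, i.e. p* ≥ 7.02.
Weak-case type (on-path payoff 258) won't mimic when 258 ≥ 556 − 52·p*, i.e. p* ≥ 5.73.
Both must hold, so p* = max(5.73, 7.02) = 7.02. The moderate-case type's constraint binds.

7.02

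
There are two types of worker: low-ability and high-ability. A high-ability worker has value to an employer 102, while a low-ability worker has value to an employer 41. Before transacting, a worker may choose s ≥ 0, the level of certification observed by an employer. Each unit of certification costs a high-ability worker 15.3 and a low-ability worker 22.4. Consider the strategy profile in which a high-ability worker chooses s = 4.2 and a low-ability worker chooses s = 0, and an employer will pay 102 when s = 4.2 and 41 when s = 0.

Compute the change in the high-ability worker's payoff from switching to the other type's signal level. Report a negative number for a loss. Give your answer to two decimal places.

Playing s = 4.2 the high-ability worker receives 102 − 15.3 × 4.2 = 37.74.
Deviating to s = 0 yields 41 instead.
Gain from deviating: 41 − 37.74 = 3.26.
The gain is positive, so the high-ability type's incentive-compatibility constraint is violated — this profile is not a separating equilibrium.

3.26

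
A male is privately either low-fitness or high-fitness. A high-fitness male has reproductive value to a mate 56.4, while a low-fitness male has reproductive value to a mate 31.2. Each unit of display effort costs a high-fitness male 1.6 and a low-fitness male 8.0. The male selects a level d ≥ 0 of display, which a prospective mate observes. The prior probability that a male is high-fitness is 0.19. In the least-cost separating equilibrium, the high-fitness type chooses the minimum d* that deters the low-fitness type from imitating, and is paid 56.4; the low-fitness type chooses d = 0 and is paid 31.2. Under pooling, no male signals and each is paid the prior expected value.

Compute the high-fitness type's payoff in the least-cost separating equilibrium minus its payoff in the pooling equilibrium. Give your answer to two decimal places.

15.37

Least-cost separating signal: d* solves 31.2 = 56.4 − 8.0·d*, so d* = (56.4 − 31.2)/8.0 = 3.15.
High-fitness type's separating payoff: 56.4 − 1.6 × d* = 56.4 − 1.6 × (56.4 − 31.2)/8.0 = 56.4 − 40.32/8.0 = 51.36.
Pooling payoff: 0.19 × 56.4 + 0.81 × 31.2 = 35.988.
Difference: 51.36 − 35.988 = 15.372, i.e. 15.37 to two decimal places.
The high-fitness type prefers to separate.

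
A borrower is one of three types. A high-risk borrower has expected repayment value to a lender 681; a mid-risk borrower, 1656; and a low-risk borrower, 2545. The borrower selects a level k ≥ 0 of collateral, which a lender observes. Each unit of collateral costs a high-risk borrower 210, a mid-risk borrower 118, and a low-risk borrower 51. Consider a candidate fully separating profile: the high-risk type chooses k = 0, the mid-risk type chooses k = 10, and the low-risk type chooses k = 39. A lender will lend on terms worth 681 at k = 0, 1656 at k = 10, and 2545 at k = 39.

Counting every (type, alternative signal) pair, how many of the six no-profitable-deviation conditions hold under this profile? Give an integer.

3

Mid-risk (own payoff 1656 − 118×10 = 476): to k=0 gives 681 → profitable ✗; to k=39 gives 2545 − 118×39 = -2057 → no gain ✓.
Low-risk (own payoff 2545 − 51×39 = 556): to k=0 gives 681 → profitable ✗; to k=10 gives 1656 − 51×10 = 1146 → profitable ✗.
High-risk (own payoff 681): to k=10 gives 1656 − 210×10 = -444 → no gain ✓; to k=39 gives 2545 − 210×39 = -5645 → no gain ✓.
3 of the 6 constraints hold; not an equilibrium.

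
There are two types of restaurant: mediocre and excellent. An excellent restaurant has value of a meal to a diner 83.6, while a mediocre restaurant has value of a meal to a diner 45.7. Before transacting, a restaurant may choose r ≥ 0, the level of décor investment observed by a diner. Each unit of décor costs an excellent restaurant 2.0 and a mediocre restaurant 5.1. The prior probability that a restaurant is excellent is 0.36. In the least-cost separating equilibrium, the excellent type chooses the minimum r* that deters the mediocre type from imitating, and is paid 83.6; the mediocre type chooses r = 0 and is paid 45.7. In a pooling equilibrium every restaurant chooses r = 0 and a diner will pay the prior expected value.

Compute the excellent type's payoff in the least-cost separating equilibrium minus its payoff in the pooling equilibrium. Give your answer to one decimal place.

9.4

Least-cost separating signal: r* solves 45.7 = 83.6 − 5.1·r*, so r* = (83.6 − 45.7)/5.1 ≈ 7.4314.
Excellent type's separating payoff: 83.6 − 2.0 × r* = 83.6 − 2.0 × (83.6 − 45.7)/5.1 = 83.6 − 75.8/5.1 ≈ 68.737.
Pooling payoff: 0.36 × 83.6 + 0.64 × 45.7 = 59.344.
Difference: 68.737 − 59.344 = 9.393, i.e. 9.4 to one decimal place.
The excellent type prefers to separate.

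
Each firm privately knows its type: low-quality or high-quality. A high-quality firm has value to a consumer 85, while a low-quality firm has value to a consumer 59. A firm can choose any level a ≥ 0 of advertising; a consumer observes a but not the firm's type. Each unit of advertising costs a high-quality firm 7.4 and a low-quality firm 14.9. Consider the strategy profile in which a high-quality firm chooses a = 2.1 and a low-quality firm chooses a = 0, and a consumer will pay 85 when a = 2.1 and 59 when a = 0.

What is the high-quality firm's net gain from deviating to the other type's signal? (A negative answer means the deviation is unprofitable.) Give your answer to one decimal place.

Playing a = 2.1 the high-quality firm receives 85 − 7.4 × 2.1 = 69.46.
Deviating to a = 0 yields 59 instead.
Gain from deviating: 59 − 69.46 = -10.46, i.e. -10.5 to one decimal place.
The gain is negative, so the high-quality type's incentive-compatibility constraint is satisfied.

-10.5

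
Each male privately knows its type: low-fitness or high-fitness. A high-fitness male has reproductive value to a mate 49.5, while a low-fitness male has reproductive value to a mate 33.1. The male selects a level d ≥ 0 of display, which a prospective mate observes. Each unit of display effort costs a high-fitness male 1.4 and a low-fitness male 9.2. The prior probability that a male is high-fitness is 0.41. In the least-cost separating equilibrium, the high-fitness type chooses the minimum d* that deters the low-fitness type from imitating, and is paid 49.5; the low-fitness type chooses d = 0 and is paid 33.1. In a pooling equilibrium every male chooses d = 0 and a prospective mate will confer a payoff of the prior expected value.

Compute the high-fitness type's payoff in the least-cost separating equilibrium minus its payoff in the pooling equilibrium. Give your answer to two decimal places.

7.18

Least-cost separating signal: d* solves 33.1 = 49.5 − 9.2·d*, so d* = (49.5 − 33.1)/9.2 ≈ 1.7826.
High-fitness type's separating payoff: 49.5 − 1.4 × d* = 49.5 − 1.4 × (49.5 − 33.1)/9.2 = 49.5 − 22.96/9.2 ≈ 47.0043.
Pooling payoff: 0.41 × 49.5 + 0.59 × 33.1 = 39.824.
Difference: 47.0043 − 39.824 = 7.1803, i.e. 7.18 to two decimal places.
The high-fitness type prefers to separate.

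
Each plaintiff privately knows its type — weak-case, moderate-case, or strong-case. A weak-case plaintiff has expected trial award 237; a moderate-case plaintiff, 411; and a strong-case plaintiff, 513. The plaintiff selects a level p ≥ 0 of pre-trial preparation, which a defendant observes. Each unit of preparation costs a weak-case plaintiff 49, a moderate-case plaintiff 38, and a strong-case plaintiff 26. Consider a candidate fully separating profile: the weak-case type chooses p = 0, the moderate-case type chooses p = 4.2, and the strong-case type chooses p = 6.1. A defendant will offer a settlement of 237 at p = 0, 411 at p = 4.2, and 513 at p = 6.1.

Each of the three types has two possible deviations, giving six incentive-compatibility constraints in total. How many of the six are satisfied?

5

Strong-case (own payoff 513 − 26×6.1 = 354.4): to p=0 gives 237 → no gain ✓; to p=4.2 gives 411 − 26×4.2 = 301.8 → no gain ✓.
Weak-case (own payoff 237): to p=4.2 gives 411 − 49×4.2 = 205.2 → no gain ✓; to p=6.1 gives 513 − 49×6.1 = 214.1 → no gain ✓.
Moderate-case (own payoff 411 − 38×4.2 = 251.4): to p=0 gives 237 → no gain ✓; to p=6.1 gives 513 − 38×6.1 = 281.2 → profitable ✗.
5 of the 6 constraints hold; not an equilibrium.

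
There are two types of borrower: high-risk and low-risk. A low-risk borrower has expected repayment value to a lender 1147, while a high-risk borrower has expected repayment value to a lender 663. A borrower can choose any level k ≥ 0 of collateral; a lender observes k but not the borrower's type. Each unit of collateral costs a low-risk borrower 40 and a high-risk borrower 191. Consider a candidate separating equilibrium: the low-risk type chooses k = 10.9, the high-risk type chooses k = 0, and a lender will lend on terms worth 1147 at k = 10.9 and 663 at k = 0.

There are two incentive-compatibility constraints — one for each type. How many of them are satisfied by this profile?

High-risk type: stay at 0 → 663; mimic → 1147 − 191 × 10.9 = -934.9. IC holds (663 ≥ -934.9).
Low-risk type: signal → 1147 − 40 × 10.9 = 711; deviate to 0 → 663. IC holds (711 ≥ 663).
2 of 2 constraints hold, so this is a separating equilibrium.

2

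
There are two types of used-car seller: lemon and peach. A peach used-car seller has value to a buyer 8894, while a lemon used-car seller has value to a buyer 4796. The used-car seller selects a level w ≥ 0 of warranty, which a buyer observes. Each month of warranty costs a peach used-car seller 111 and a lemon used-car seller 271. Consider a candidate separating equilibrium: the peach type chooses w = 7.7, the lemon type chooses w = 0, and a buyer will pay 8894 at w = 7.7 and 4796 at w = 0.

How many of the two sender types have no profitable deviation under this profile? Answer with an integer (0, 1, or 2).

1

Lemon type: stay at 0 → 4796; mimic → 8894 − 271 × 7.7 = 6807.3. IC fails (4796 < 6807.3).
Peach type: signal → 8894 − 111 × 7.7 = 8039.3; deviate to 0 → 4796. IC holds (8039.3 ≥ 4796).
1 of 2 constraints hold, so this profile is not an equilibrium.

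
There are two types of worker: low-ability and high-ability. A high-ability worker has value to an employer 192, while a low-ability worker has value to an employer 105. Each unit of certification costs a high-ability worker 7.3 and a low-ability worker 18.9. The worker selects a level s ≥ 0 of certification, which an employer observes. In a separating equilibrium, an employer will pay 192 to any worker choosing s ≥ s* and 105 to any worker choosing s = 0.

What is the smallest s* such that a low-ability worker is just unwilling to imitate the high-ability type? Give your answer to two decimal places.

A low-ability worker choosing s = 0 receives 105.
Imitating at s* instead would pay 192 at cost 18.9·s*, netting 192 − 18.9·s*.
Indifference: 105 = 192 − 18.9·s*, so s* = (192 − 105) / 18.9 ≈ 4.60.
This is the low-ability type's binding incentive-compatibility constraint; any s ≥ 4.60 sustains separation on that side.

4.60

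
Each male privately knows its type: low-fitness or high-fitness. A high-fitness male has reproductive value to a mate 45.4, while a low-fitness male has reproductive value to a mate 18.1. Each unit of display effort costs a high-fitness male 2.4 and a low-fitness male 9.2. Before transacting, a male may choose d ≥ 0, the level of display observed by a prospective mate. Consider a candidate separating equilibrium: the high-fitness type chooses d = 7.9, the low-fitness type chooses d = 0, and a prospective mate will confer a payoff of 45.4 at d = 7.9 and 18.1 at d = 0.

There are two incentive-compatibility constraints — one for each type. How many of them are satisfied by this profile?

High-fitness type: signal → 45.4 − 2.4 × 7.9 = 26.44; deviate to 0 → 18.1. IC holds (26.44 ≥ 18.1).
Low-fitness type: stay at 0 → 18.1; mimic → 45.4 − 9.2 × 7.9 = -27.28. IC holds (18.1 ≥ -27.28).
2 of 2 constraints hold, so this is a separating equilibrium.

2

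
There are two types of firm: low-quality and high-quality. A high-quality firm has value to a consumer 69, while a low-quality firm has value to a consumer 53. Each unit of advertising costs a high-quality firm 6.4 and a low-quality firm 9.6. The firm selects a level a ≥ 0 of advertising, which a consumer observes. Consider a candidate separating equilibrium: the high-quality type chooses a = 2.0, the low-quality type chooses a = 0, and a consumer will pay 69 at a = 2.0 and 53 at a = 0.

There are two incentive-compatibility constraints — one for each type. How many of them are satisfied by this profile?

Low-quality type: stay at 0 → 53; mimic → 69 − 9.6 × 2.0 = 49.8. IC holds (53 ≥ 49.8).
High-quality type: signal → 69 − 6.4 × 2.0 = 56.2; deviate to 0 → 53. IC holds (56.2 ≥ 53).
2 of 2 constraints hold, so this is a separating equilibrium.

2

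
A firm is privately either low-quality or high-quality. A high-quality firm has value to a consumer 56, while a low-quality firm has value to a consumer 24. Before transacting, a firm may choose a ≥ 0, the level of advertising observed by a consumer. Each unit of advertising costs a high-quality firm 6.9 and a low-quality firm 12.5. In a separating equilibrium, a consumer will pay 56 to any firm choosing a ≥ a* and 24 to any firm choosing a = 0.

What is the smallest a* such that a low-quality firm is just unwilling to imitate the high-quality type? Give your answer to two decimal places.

A low-quality firm choosing a = 0 receives 24.
Imitating at a* instead would pay 56 at cost 12.5·a*, netting 56 − 12.5·a*.
Indifference: 24 = 56 − 12.5·a*, so a* = (56 − 24) / 12.5 = 2.56.
At a* the low-quality type's incentive constraint just binds; the high-quality type strictly prefers a* since its per-unit cost is lower.

2.56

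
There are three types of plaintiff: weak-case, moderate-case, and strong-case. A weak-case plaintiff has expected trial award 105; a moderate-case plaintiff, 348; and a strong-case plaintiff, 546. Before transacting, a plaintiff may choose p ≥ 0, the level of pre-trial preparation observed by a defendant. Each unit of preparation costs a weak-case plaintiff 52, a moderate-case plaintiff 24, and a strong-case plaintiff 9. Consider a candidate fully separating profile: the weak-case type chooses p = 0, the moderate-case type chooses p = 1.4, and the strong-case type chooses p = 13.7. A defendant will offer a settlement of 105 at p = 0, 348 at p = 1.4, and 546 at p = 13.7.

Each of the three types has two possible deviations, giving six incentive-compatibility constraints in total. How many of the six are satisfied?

5

Strong-case (own payoff 546 − 9×13.7 = 422.7): to p=0 gives 105 → no gain ✓; to p=1.4 gives 348 − 9×1.4 = 335.4 → no gain ✓.
Moderate-case (own payoff 348 − 24×1.4 = 314.4): to p=0 gives 105 → no gain ✓; to p=13.7 gives 546 − 24×13.7 = 217.2 → no gain ✓.
Weak-case (own payoff 105): to p=1.4 gives 348 − 52×1.4 = 275.2 → profitable ✗; to p=13.7 gives 546 − 52×13.7 = -166.4 → no gain ✓.
5 of the 6 constraints hold; not an equilibrium.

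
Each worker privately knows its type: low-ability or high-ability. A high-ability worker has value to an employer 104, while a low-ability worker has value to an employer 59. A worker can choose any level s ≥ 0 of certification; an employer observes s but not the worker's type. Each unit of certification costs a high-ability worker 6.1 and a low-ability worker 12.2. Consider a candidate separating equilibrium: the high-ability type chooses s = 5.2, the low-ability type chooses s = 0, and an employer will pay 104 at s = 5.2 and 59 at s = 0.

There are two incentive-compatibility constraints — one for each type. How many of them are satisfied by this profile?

High-ability type: signal → 104 − 6.1 × 5.2 = 72.28; deviate to 0 → 59. IC holds (72.28 ≥ 59).
Low-ability type: stay at 0 → 59; mimic → 104 − 12.2 × 5.2 = 40.56. IC holds (59 ≥ 40.56).
2 of 2 constraints hold, so this is a separating equilibrium.

2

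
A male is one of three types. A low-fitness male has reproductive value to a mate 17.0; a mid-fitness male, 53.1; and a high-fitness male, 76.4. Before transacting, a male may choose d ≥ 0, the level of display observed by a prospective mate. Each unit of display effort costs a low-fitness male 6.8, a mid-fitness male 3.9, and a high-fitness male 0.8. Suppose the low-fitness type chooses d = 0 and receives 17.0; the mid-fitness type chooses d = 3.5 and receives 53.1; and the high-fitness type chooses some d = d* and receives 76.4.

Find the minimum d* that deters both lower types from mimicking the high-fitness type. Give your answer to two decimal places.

Mid-fitness type (on-path payoff 53.1 − 3.9×3.5 = 39.45) won't mimic when 39.45 ≥ 76.4 − 3.9·d*, i.e. d* ≥ 9.47.
Low-fitness type (on-path payoff 17.0) won't mimic when 17.0 ≥ 76.4 − 6.8·d*, i.e. d* ≥ 8.74.
Both must hold, so d* = max(8.74, 9.47) = 9.47. The mid-fitness type's constraint binds.

9.47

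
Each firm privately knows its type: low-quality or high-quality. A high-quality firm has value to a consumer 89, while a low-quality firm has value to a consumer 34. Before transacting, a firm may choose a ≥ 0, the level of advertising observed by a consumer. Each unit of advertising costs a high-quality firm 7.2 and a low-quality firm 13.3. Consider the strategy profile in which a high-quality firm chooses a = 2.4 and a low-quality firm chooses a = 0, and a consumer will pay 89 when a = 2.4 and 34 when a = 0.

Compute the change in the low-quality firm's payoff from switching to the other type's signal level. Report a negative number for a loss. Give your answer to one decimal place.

Playing a = 0 the low-quality firm receives 34.
Deviating to a = 2.4 brings payment 89 at cost 13.3 × 2.4 = 31.92, netting 57.08.
Gain from deviating: 57.08 − 34 = 23.08, i.e. 23.1 to one decimal place.
The gain is positive, so the low-quality type's incentive-compatibility constraint is violated — this profile is not a separating equilibrium.

23.1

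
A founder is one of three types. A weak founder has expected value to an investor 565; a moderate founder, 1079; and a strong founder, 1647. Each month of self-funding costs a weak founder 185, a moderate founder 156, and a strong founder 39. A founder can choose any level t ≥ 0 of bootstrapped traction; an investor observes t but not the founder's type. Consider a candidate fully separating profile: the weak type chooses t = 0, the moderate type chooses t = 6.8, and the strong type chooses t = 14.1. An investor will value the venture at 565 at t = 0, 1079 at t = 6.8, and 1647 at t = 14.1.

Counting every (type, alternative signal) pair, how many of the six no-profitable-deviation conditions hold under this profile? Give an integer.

5

Moderate (own payoff 1079 − 156×6.8 = 18.2): to t=0 gives 565 → profitable ✗; to t=14.1 gives 1647 − 156×14.1 = -552.6 → no gain ✓.
Weak (own payoff 565): to t=6.8 gives 1079 − 185×6.8 = -179 → no gain ✓; to t=14.1 gives 1647 − 185×14.1 = -961.5 → no gain ✓.
Strong (own payoff 1647 − 39×14.1 = 1097.1): to t=0 gives 565 → no gain ✓; to t=6.8 gives 1079 − 39×6.8 = 813.8 → no gain ✓.
5 of the 6 constraints hold; not an equilibrium.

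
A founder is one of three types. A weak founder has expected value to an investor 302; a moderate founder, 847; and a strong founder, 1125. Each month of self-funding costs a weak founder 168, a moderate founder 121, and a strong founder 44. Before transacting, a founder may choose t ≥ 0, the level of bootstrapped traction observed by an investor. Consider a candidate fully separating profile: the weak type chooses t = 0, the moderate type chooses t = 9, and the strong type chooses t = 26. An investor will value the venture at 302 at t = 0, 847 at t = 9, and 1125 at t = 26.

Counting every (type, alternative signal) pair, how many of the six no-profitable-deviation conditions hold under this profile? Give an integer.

3

Moderate (own payoff 847 − 121×9 = -242): to t=0 gives 302 → profitable ✗; to t=26 gives 1125 − 121×26 = -2021 → no gain ✓.
Weak (own payoff 302): to t=9 gives 847 − 168×9 = -665 → no gain ✓; to t=26 gives 1125 − 168×26 = -3243 → no gain ✓.
Strong (own payoff 1125 − 44×26 = -19): to t=0 gives 302 → profitable ✗; to t=9 gives 847 − 44×9 = 451 → profitable ✗.
3 of the 6 constraints hold; not an equilibrium.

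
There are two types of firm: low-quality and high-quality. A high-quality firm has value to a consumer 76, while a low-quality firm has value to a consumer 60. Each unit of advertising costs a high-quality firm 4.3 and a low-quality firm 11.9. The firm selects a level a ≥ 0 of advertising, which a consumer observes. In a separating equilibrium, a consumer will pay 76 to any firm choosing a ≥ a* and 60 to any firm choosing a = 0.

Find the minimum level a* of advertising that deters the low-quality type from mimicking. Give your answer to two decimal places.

1.34

A low-quality firm choosing a = 0 receives 60.
Imitating at a* instead would pay 76 at cost 11.9·a*, netting 76 − 11.9·a*.
Indifference: 60 = 76 − 11.9·a*, so a* = (76 − 60) / 11.9 ≈ 1.34.
At a* the low-quality type's incentive constraint just binds; the high-quality type strictly prefers a* since its per-unit cost is lower.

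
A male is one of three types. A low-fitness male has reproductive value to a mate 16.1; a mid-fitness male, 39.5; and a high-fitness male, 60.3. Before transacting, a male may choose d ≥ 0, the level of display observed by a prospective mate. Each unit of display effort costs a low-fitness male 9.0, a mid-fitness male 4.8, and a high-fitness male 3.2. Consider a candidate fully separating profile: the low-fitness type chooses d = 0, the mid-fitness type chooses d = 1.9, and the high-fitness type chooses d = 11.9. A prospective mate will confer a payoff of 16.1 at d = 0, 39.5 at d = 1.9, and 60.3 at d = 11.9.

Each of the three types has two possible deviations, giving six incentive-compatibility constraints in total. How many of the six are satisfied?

Mid-fitness (own payoff 39.5 − 4.8×1.9 = 30.38): to d=0 gives 16.1 → no gain ✓; to d=11.9 gives 60.3 − 4.8×11.9 = 3.18 → no gain ✓.
High-fitness (own payoff 60.3 − 3.2×11.9 = 22.22): to d=0 gives 16.1 → no gain ✓; to d=1.9 gives 39.5 − 3.2×1.9 = 33.42 → profitable ✗.
Low-fitness (own payoff 16.1): to d=1.9 gives 39.5 − 9.0×1.9 = 22.4 → profitable ✗; to d=11.9 gives 60.3 − 9.0×11.9 = -46.8 → no gain ✓.
4 of the 6 constraints hold; not an equilibrium.

4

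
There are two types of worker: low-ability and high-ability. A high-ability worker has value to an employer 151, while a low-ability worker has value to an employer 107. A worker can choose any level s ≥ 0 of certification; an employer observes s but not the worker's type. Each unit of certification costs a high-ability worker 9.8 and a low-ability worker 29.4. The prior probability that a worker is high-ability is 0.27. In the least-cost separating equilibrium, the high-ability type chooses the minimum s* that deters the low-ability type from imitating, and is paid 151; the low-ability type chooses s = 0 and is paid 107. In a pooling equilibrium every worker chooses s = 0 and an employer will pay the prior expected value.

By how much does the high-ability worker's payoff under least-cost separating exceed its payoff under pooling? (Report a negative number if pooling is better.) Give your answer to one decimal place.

17.5

Least-cost separating signal: s* solves 107 = 151 − 29.4·s*, so s* = (151 − 107)/29.4 ≈ 1.4966.
High-ability type's separating payoff: 151 − 9.8 × s* = 151 − 9.8 × (151 − 107)/29.4 = 151 − 431.2/29.4 ≈ 136.333.
Pooling payoff: 0.27 × 151 + 0.73 × 107 = 118.88.
Difference: 136.333 − 118.88 = 17.453, i.e. 17.5 to one decimal place.
The high-ability type prefers to separate.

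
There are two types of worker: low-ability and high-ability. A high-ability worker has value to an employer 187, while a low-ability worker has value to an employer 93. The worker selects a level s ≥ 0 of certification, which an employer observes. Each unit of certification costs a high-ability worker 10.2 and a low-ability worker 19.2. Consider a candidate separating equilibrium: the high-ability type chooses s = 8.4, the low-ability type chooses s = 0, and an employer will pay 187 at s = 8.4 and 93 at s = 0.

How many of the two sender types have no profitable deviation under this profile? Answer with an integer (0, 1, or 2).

Low-ability type: stay at 0 → 93; mimic → 187 − 19.2 × 8.4 = 25.72. IC holds (93 ≥ 25.72).
High-ability type: signal → 187 − 10.2 × 8.4 = 101.32; deviate to 0 → 93. IC holds (101.32 ≥ 93).
2 of 2 constraints hold, so this is a separating equilibrium.

2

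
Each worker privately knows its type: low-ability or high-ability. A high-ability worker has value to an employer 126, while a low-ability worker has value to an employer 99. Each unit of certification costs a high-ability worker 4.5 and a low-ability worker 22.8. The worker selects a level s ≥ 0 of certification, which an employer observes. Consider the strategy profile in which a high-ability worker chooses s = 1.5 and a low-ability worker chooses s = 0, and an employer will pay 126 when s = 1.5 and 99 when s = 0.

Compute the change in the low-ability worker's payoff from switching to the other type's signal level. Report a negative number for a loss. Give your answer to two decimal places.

Playing s = 0 the low-ability worker receives 99.
Deviating to s = 1.5 brings payment 126 at cost 22.8 × 1.5 = 34.2, netting 91.8.
Gain from deviating: 91.8 − 99 = -7.20.
The gain is negative, so the low-ability type's incentive-compatibility constraint is satisfied.

-7.20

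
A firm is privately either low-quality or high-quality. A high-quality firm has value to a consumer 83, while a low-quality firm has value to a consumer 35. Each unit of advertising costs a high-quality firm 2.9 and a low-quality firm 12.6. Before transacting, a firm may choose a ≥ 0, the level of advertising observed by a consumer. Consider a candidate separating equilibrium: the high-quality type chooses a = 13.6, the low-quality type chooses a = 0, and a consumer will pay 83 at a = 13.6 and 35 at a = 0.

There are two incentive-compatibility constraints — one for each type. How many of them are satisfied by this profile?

High-quality type: signal → 83 − 2.9 × 13.6 = 43.56; deviate to 0 → 35. IC holds (43.56 ≥ 35).
Low-quality type: stay at 0 → 35; mimic → 83 − 12.6 × 13.6 = -88.36. IC holds (35 ≥ -88.36).
2 of 2 constraints hold, so this is a separating equilibrium.

2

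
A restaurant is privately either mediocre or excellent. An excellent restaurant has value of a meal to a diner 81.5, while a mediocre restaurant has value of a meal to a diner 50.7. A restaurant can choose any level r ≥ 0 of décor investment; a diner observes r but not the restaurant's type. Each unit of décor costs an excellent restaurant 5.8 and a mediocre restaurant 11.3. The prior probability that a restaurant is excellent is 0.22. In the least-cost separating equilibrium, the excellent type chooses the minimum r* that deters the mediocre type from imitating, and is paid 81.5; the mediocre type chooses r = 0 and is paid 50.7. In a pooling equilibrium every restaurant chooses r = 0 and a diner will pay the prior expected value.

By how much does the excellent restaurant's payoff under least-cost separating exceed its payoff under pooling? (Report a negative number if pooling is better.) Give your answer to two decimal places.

Least-cost separating signal: r* solves 50.7 = 81.5 − 11.3·r*, so r* = (81.5 − 50.7)/11.3 ≈ 2.7257.
Excellent type's separating payoff: 81.5 − 5.8 × r* = 81.5 − 5.8 × (81.5 − 50.7)/11.3 = 81.5 − 178.64/11.3 ≈ 65.6912.
Pooling payoff: 0.22 × 81.5 + 0.78 × 50.7 = 57.476.
Difference: 65.6912 − 57.476 = 8.2152, i.e. 8.22 to two decimal places.
The excellent type prefers to separate.

8.22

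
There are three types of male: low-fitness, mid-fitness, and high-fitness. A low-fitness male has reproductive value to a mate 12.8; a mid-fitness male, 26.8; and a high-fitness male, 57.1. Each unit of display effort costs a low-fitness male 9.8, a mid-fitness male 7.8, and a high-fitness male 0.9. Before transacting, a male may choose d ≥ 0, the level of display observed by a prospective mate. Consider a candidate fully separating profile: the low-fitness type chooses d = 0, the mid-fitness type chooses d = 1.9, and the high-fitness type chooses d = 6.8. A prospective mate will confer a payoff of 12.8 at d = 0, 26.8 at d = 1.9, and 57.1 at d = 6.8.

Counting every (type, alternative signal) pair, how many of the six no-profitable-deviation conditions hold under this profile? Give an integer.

5

High-fitness (own payoff 57.1 − 0.9×6.8 = 50.98): to d=0 gives 12.8 → no gain ✓; to d=1.9 gives 26.8 − 0.9×1.9 = 25.09 → no gain ✓.
Low-fitness (own payoff 12.8): to d=1.9 gives 26.8 − 9.8×1.9 = 8.18 → no gain ✓; to d=6.8 gives 57.1 − 9.8×6.8 = -9.54 → no gain ✓.
Mid-fitness (own payoff 26.8 − 7.8×1.9 = 11.98): to d=0 gives 12.8 → profitable ✗; to d=6.8 gives 57.1 − 7.8×6.8 = 4.06 → no gain ✓.
5 of the 6 constraints hold; not an equilibrium.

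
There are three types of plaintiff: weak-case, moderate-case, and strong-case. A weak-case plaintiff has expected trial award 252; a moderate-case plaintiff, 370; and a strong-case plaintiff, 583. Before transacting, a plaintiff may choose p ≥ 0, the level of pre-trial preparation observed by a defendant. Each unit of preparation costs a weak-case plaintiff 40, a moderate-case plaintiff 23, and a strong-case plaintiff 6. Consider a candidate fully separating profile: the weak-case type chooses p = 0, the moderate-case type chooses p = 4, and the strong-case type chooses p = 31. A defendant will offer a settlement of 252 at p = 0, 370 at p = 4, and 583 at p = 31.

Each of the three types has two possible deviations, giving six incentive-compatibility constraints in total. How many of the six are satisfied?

6

Weak-case (own payoff 252): to p=4 gives 370 − 40×4 = 210 → no gain ✓; to p=31 gives 583 − 40×31 = -657 → no gain ✓.
Strong-case (own payoff 583 − 6×31 = 397): to p=0 gives 252 → no gain ✓; to p=4 gives 370 − 6×4 = 346 → no gain ✓.
Moderate-case (own payoff 370 − 23×4 = 278): to p=0 gives 252 → no gain ✓; to p=31 gives 583 − 23×31 = -130 → no gain ✓.
6 of the 6 constraints hold; this profile is a separating equilibrium.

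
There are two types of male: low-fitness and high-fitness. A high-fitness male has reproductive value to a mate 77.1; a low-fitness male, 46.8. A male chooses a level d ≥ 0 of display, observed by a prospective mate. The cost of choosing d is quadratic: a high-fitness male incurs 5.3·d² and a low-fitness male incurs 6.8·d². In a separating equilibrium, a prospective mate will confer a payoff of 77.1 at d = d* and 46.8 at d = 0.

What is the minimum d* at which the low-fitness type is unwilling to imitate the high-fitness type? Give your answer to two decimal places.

2.11

The low-fitness type at d = 0 receives 46.8; imitating at d* yields 77.1 − 6.8·d*².
Indifference: 46.8 = 77.1 − 6.8·d*², so d*² = (77.1 − 46.8) / 6.8 ≈ 4.4559.
d* = √4.4559 ≈ 2.11.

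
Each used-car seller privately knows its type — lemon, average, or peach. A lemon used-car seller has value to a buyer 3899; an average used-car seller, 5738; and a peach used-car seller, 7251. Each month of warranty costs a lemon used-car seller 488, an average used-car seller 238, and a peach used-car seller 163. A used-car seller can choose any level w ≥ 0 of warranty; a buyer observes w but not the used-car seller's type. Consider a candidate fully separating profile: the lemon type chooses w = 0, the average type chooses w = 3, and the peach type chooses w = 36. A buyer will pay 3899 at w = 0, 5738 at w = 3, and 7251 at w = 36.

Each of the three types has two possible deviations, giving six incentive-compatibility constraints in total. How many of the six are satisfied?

Peach (own payoff 7251 − 163×36 = 1383): to w=0 gives 3899 → profitable ✗; to w=3 gives 5738 − 163×3 = 5249 → profitable ✗.
Lemon (own payoff 3899): to w=3 gives 5738 − 488×3 = 4274 → profitable ✗; to w=36 gives 7251 − 488×36 = -10317 → no gain ✓.
Average (own payoff 5738 − 238×3 = 5024): to w=0 gives 3899 → no gain ✓; to w=36 gives 7251 − 238×36 = -1317 → no gain ✓.
3 of the 6 constraints hold; not an equilibrium.

3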